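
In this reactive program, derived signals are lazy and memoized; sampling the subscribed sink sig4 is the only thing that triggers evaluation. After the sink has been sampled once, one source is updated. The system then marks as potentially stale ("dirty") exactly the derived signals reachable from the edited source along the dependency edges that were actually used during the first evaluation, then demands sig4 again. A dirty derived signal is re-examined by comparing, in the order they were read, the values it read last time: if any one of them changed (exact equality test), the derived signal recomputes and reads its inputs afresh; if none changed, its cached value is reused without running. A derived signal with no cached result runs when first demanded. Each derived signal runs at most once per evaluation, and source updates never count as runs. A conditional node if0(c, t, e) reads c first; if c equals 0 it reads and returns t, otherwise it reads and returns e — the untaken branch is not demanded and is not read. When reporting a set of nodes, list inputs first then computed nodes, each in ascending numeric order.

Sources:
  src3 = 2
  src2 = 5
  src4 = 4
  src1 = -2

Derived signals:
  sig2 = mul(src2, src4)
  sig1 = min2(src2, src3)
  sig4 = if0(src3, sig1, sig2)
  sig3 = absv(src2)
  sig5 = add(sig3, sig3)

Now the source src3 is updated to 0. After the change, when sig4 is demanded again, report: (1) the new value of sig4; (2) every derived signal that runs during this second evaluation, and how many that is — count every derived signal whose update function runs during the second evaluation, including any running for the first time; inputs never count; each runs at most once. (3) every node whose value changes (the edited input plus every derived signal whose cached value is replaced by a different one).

Demanding sig4 again yields 0.
2 derived signals run: sig1, sig4.
The nodes whose values change: src3, sig4.
Note the branch switch — sig1 had no cache and runs now for the first time.

First demand of the output computes:
  sig2 = mul(5, 4) = 20
  sig4 = if0(src3=2 -> else branch sig2) = 20

After the edit, cleaning proceeds:
  sig1: had never run; runs now, result 0.
  sig4: a read changed (src3 2->0) — executes, giving 0.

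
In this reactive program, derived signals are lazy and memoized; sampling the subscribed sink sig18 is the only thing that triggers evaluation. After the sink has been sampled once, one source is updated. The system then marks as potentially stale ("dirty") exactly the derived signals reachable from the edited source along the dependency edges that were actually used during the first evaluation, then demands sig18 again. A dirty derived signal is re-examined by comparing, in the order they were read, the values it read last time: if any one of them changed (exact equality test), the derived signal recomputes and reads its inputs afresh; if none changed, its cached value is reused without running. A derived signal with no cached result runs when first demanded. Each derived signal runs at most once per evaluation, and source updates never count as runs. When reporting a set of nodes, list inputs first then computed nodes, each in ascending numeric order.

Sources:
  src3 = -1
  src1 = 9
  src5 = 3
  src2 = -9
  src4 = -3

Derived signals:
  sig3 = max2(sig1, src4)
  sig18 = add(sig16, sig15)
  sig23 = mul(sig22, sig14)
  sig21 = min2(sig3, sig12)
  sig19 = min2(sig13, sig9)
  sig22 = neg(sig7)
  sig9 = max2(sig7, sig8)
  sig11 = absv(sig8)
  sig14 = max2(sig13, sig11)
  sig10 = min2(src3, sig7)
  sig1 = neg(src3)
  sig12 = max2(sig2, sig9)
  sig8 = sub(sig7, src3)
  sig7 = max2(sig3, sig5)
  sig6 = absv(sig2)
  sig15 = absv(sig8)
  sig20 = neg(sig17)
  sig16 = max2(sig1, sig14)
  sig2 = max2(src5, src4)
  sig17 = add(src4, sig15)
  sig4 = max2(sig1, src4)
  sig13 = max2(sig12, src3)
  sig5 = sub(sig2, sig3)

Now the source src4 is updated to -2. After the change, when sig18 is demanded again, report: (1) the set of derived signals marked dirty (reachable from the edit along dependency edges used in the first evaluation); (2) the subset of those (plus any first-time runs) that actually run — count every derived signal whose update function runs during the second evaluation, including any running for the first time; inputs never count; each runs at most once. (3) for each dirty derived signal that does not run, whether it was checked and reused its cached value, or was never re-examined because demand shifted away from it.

First demand of the output computes:
  sig1 = neg(-1) = 1
  sig2 = max2(3, -3) = 3
  sig3 = max2(1, -3) = 1
  sig5 = sub(3, 1) = 2
  sig7 = max2(1, 2) = 2
  sig8 = sub(2, -1) = 3
  sig9 = max2(2, 3) = 3
  sig11 = absv(3) = 3
  sig12 = max2(3, 3) = 3
  sig13 = max2(3, -1) = 3
  sig14 = max2(3, 3) = 3
  sig15 = absv(3) = 3
  sig16 = max2(1, 3) = 3
  sig18 = add(3, 3) = 6

After the edit, cleaning proceeds:
  sig2: a read changed (src4 -3->-2) — executes, giving 3 — identical to its old value.
  sig3: a read changed (src4 -3->-2) — executes, giving 1 — identical to its old value.
  sig5: dirty, but its reads are unchanged (sig2 unchanged, sig3 unchanged); cached 2 stands.
  sig7: dirty, but its reads are unchanged (sig3 unchanged, sig5 unchanged); cached 2 stands.
  sig8: dirty, but its reads are unchanged (sig7 unchanged, src3 unchanged); cached 3 stands.
  sig9: dirty, but its reads are unchanged (sig7 unchanged, sig8 unchanged); cached 3 stands.
  sig11: dirty, but its reads are unchanged (sig8 unchanged); cached 3 stands.
  sig12: dirty, but its reads are unchanged (sig2 unchanged, sig9 unchanged); cached 3 stands.
  sig13: dirty, but its reads are unchanged (sig12 unchanged, src3 unchanged); cached 3 stands.
  sig14: dirty, but its reads are unchanged (sig13 unchanged, sig11 unchanged); cached 3 stands.
  sig15: dirty, but its reads are unchanged (sig8 unchanged); cached 3 stands.
  sig16: dirty, but its reads are unchanged (sig1 unchanged, sig14 unchanged); cached 3 stands.
  sig18: dirty, but its reads are unchanged (sig16 unchanged, sig15 unchanged); cached 6 stands.

Note where the cutoff bites: sig5 is checked, finds nothing changed, and keeps its cache.

The edit dirties: sig2, sig3, sig5, sig7, sig8, sig9, sig11, sig12, sig13, sig14, sig15, sig16, sig18.
2 derived signals run: sig2, sig3.
Cache hits after checking: sig5, sig7, sig8, sig9, sig11, sig12, sig13, sig14, sig15, sig16, sig18.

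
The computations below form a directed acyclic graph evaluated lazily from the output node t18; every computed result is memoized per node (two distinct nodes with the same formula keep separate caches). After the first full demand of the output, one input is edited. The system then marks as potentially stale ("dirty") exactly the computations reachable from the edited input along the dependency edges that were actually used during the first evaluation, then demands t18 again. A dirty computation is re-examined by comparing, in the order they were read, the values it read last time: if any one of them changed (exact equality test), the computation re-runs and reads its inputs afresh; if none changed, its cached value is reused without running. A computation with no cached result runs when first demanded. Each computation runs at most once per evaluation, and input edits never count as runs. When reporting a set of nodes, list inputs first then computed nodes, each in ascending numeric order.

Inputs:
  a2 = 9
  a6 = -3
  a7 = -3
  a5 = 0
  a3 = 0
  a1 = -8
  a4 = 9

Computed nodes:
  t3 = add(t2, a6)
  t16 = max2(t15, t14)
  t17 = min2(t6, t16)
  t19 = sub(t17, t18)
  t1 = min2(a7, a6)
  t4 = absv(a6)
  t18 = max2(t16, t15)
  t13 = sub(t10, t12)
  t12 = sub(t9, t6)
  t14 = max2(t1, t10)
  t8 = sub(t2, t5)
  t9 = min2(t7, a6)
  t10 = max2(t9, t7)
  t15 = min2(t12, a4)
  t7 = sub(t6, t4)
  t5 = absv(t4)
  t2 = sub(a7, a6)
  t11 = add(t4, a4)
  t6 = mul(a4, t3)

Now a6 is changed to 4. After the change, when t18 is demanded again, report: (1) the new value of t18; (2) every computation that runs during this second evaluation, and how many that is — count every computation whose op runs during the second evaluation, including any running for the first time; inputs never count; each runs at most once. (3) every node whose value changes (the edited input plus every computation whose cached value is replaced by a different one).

Demanding t18 again yields -3.
12 computations run: t1, t2, t3, t4, t7, t9, t10, t12, t14, t15, t16, t18.
The nodes whose values change: a6, t2, t4, t7, t9, t10, t12, t15.
Note where the cutoff bites: t6 is checked, finds nothing changed, and keeps its cache.

First demand of the output computes:
  t1 = min2(-3, -3) = -3
  t2 = sub(-3, -3) = 0
  t3 = add(0, -3) = -3
  t4 = absv(-3) = 3
  t6 = mul(9, -3) = -27
  t7 = sub(-27, 3) = -30
  t9 = min2(-30, -3) = -30
  t10 = max2(-30, -30) = -30
  t12 = sub(-30, -27) = -3
  t14 = max2(-3, -30) = -3
  t15 = min2(-3, 9) = -3
  t16 = max2(-3, -3) = -3
  t18 = max2(-3, -3) = -3

After the edit, cleaning proceeds:
  t1: a read changed (a6 -3->4) — executes, giving -3 — identical to its old value.
  t2: a read changed (a6 -3->4) — executes, giving -7.
  t3: a read changed (t2 0->-7; a6 -3->4) — executes, giving -3 — identical to its old value.
  t4: a read changed (a6 -3->4) — executes, giving 4.
  t6: dirty, but its reads are unchanged (a4 unchanged, t3 unchanged); cached -27 stands.
  t7: a read changed (t4 3->4) — executes, giving -31.
  t9: a read changed (t7 -30->-31; a6 -3->4) — executes, giving -31.
  t10: a read changed (t9 -30->-31; t7 -30->-31) — executes, giving -31.
  t12: a read changed (t9 -30->-31) — executes, giving -4.
  t14: a read changed (t10 -30->-31) — executes, giving -3 — identical to its old value.
  t15: a read changed (t12 -3->-4) — executes, giving -4.
  t16: a read changed (t15 -3->-4) — executes, giving -3 — identical to its old value.
  t18: a read changed (t15 -3->-4) — executes, giving -3 — identical to its old value.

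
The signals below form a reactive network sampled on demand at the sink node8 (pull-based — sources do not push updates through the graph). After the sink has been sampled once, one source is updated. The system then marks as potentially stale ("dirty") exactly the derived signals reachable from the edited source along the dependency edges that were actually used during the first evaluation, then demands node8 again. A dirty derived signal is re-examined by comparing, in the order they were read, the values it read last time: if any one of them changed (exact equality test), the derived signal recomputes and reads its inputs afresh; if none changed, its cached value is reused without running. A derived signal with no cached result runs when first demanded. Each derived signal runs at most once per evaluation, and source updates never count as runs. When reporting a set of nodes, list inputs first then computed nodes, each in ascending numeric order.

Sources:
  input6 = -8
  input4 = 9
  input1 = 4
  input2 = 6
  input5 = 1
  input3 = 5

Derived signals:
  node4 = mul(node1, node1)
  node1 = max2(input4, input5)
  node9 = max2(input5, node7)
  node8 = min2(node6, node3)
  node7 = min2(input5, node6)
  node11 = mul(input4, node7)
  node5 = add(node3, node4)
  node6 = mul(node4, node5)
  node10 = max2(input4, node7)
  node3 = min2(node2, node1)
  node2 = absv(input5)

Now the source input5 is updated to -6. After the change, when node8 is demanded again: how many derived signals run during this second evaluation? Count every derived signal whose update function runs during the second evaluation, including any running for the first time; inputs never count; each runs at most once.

Run set: node1, node2, node3, node5, node6, node8 (6 run).
The important point: at node4 every value read last time is unchanged, so the dirty flag clears without a run.

Initial pass — values computed on the first demand:
  node1 = max2(9, 1) = 9
  node2 = absv(1) = 1
  node3 = min2(1, 9) = 1
  node4 = mul(9, 9) = 81
  node5 = add(1, 81) = 82
  node6 = mul(81, 82) = 6642
  node8 = min2(6642, 1) = 1

Second demand — change propagation:
  node1: re-runs because input5 1->-6; new result 9 (unchanged).
  node2: re-runs because input5 1->-6; new result 6.
  node3: re-runs because node2 1->6; new result 6.
  node4: re-examined; everything it read last time is the same (node1 unchanged, node1 unchanged) — cache 81 kept, no run.
  node5: re-runs because node3 1->6; new result 87.
  node6: re-runs because node5 82->87; new result 7047.
  node8: re-runs because node6 6642->7047; node3 1->6; new result 6.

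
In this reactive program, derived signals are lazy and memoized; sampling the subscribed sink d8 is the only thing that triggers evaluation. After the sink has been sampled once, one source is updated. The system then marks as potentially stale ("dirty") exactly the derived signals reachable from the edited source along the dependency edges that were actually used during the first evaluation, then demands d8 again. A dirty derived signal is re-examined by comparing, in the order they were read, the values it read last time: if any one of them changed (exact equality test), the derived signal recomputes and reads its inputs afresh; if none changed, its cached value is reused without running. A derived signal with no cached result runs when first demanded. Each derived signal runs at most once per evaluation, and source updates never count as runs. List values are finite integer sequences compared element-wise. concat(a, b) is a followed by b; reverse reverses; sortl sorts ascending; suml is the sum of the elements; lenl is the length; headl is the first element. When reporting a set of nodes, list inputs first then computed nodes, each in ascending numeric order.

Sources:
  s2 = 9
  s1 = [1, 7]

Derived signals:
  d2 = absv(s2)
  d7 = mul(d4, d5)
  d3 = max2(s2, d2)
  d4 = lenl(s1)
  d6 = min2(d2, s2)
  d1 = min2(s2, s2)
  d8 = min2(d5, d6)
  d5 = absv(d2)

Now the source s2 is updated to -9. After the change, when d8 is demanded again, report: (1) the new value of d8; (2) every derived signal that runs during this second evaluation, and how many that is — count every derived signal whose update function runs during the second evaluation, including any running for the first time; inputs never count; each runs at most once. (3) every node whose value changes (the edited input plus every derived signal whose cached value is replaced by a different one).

Demanding d8 again yields -9.
3 derived signals run: d2, d6, d8.
The nodes whose values change: s2, d6, d8.
Note where the cutoff bites: d5 is checked, finds nothing changed, and keeps its cache.

First demand of the output computes:
  d2 = absv(9) = 9
  d5 = absv(9) = 9
  d6 = min2(9, 9) = 9
  d8 = min2(9, 9) = 9

After the edit, cleaning proceeds:
  d2: a read changed (s2 9->-9) — executes, giving 9 — identical to its old value.
  d5: dirty, but its reads are unchanged (d2 unchanged); cached 9 stands.
  d6: a read changed (s2 9->-9) — executes, giving -9.
  d8: a read changed (d6 9->-9) — executes, giving -9.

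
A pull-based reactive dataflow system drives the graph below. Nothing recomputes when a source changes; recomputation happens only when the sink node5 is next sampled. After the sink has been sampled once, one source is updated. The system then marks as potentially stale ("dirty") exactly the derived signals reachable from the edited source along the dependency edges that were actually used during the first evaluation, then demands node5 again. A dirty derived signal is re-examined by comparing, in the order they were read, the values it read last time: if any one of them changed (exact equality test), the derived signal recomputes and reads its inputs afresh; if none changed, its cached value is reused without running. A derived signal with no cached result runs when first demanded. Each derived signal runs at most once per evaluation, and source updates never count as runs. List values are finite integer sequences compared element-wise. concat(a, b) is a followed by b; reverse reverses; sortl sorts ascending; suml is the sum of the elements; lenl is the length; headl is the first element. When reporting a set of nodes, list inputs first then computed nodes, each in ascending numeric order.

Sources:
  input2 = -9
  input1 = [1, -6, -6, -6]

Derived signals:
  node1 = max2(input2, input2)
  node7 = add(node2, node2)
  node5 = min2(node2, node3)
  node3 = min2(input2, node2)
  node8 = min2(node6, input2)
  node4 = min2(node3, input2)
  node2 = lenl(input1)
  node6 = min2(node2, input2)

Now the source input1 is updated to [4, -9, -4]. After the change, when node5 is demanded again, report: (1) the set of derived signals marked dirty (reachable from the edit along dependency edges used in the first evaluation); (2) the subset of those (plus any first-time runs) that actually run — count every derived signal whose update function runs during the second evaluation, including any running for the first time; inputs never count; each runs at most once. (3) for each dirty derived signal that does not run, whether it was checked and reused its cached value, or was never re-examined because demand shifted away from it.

Marked dirty: node2, node3, node5.
Derived signals that run: node2, node3, node5 — 3 in total.
Every dirty derived signal ran.

First evaluation (everything demanded from the output):
  node2 = lenl([1, -6, -6, -6]) = 4
  node3 = min2(-9, 4) = -9
  node5 = min2(4, -9) = -9

Propagation after the edit:
  node2: runs — input1 [1, -6, -6, -6]->[4, -9, -4]; result 3.
  node3: runs — node2 4->3; result -9 (same value as before).
  node5: runs — node2 4->3; result -9 (same value as before).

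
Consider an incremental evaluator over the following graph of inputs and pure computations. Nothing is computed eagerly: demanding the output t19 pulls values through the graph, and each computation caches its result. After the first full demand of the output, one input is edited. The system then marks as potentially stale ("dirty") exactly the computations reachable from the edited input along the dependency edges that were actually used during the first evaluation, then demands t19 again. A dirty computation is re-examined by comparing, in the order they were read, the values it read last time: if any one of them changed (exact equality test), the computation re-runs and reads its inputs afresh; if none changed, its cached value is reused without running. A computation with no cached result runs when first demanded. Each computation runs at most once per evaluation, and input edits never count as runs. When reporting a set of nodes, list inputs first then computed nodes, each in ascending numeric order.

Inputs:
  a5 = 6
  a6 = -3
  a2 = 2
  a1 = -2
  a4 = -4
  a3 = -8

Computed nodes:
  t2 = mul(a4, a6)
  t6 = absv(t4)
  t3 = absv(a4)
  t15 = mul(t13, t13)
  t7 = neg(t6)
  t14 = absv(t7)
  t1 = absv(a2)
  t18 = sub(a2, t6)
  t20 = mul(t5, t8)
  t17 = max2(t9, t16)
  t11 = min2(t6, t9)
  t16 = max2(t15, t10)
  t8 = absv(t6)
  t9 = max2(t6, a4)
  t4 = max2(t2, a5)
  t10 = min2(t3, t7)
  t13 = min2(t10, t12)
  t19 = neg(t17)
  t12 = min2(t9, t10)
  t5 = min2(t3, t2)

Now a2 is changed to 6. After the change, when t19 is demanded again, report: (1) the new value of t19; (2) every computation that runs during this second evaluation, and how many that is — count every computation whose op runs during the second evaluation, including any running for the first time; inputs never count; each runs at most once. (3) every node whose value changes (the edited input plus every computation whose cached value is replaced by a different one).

Initial pass — values computed on the first demand:
  t2 = mul(-4, -3) = 12
  t3 = absv(-4) = 4
  t4 = max2(12, 6) = 12
  t6 = absv(12) = 12
  t7 = neg(12) = -12
  t9 = max2(12, -4) = 12
  t10 = min2(4, -12) = -12
  t12 = min2(12, -12) = -12
  t13 = min2(-12, -12) = -12
  t15 = mul(-12, -12) = 144
  t16 = max2(144, -12) = 144
  t17 = max2(12, 144) = 144
  t19 = neg(144) = -144

Second demand — change propagation:
  no demanded computation ever read a2, so the edit dirties nothing and nothing runs.

The important point: nothing the output needs ever reads a2, so the edit is invisible to it.

t19 now evaluates to -144.
Run set: none (0 run).
Changed values: a2.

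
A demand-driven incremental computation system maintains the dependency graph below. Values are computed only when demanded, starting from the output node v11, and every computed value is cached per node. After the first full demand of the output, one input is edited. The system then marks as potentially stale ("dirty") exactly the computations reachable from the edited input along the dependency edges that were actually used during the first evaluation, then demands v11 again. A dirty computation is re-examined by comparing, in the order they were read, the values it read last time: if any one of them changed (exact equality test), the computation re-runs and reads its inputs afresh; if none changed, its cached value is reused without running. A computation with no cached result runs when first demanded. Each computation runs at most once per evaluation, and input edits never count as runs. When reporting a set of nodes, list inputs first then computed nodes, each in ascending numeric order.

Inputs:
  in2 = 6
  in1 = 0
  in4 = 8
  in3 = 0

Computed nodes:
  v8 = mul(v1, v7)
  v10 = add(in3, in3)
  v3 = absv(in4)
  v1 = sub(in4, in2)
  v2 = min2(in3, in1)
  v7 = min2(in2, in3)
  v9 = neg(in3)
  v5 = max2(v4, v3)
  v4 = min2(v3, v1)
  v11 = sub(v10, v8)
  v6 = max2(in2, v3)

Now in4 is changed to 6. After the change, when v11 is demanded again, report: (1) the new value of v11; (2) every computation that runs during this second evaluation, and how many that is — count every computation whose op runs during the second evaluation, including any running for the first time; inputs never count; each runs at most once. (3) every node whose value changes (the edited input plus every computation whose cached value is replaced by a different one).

First evaluation (everything demanded from the output):
  v1 = sub(8, 6) = 2
  v7 = min2(6, 0) = 0
  v8 = mul(2, 0) = 0
  v10 = add(0, 0) = 0
  v11 = sub(0, 0) = 0

Propagation after the edit:
  v1: runs — in4 8->6; result 0.
  v8: runs — v1 2->0; result 0 (same value as before).
  v11: checked — values it read are unchanged (v10 unchanged, v8 unchanged); reused cached 0 without running.

Key observation: the change is absorbed at v8 — it re-runs but produces the same value, and the output's value is unchanged.

New value of v11: 0.
Computations that run: v1, v8 — 2 in total.
Values that change: in4, v1.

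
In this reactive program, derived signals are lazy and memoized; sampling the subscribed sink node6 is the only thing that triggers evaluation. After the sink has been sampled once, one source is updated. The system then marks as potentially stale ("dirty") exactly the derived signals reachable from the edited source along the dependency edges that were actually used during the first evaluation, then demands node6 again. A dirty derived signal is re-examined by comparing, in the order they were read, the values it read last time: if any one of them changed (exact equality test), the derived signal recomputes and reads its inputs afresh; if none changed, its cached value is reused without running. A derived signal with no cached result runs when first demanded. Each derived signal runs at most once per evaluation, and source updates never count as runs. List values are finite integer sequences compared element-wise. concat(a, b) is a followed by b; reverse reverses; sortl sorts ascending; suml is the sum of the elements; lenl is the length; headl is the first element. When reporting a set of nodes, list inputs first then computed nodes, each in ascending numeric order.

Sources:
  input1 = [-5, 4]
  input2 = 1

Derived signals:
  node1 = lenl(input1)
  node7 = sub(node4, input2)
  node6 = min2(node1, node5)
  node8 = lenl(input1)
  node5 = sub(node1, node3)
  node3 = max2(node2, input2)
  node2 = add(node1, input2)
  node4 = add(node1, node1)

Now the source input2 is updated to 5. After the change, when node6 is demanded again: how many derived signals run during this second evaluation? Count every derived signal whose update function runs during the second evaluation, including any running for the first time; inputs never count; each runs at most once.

4 derived signals run: node2, node3, node5, node6.

First demand of the output computes:
  node1 = lenl([-5, 4]) = 2
  node2 = add(2, 1) = 3
  node3 = max2(3, 1) = 3
  node5 = sub(2, 3) = -1
  node6 = min2(2, -1) = -1

After the edit, cleaning proceeds:
  node2: a read changed (input2 1->5) — executes, giving 7.
  node3: a read changed (node2 3->7; input2 1->5) — executes, giving 7.
  node5: a read changed (node3 3->7) — executes, giving -5.
  node6: a read changed (node5 -1->-5) — executes, giving -5.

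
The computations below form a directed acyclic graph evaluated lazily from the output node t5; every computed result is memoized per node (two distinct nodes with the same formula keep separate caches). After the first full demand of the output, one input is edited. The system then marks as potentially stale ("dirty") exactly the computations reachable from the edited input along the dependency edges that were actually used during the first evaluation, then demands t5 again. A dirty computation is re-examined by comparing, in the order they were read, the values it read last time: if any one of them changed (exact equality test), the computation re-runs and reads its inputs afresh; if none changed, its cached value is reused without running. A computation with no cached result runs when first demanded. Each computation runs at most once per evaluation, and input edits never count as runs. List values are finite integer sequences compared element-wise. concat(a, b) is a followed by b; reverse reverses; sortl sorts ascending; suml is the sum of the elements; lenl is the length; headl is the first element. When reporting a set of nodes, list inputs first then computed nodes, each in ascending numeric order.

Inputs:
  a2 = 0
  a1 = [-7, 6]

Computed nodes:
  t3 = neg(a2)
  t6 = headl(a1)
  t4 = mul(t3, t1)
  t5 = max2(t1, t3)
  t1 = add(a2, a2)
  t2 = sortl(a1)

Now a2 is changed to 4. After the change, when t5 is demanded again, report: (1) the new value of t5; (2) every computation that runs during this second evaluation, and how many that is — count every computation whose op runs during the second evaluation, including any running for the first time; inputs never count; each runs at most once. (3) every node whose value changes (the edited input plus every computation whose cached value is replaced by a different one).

Demanding t5 again yields 8.
3 computations run: t1, t3, t5.
The nodes whose values change: a2, t1, t3, t5.

First demand of the output computes:
  t1 = add(0, 0) = 0
  t3 = neg(0) = 0
  t5 = max2(0, 0) = 0

After the edit, cleaning proceeds:
  t1: a read changed (a2 0->4; a2 0->4) — executes, giving 8.
  t3: a read changed (a2 0->4) — executes, giving -4.
  t5: a read changed (t1 0->8; t3 0->-4) — executes, giving 8.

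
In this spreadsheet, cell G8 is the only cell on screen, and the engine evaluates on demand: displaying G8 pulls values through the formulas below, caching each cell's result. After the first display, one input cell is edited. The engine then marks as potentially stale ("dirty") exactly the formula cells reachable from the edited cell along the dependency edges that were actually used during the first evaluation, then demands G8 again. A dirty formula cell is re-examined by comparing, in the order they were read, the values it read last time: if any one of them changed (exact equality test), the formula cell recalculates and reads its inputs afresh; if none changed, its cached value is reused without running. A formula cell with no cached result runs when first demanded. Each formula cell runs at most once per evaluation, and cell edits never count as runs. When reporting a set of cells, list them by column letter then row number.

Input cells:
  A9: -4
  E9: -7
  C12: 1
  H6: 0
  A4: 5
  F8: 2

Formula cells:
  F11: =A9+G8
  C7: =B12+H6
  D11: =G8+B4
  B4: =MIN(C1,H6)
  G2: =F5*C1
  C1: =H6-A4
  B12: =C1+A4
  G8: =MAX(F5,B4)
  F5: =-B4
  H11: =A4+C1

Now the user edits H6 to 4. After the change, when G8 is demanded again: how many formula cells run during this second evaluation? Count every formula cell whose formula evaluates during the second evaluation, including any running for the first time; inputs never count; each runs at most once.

Initial pass — values computed on the first demand:
  C1 = 0 - 5 = -5
  B4 = MIN(-5, 0) = -5
  F5 = -(-5) = 5
  G8 = MAX(5, -5) = 5

Second demand — change propagation:
  C1: re-runs because H6 0->4; new result -1.
  B4: re-runs because C1 -5->-1; H6 0->4; new result -1.
  F5: re-runs because B4 -5->-1; new result 1.
  G8: re-runs because F5 5->1; B4 -5->-1; new result 1.

Run set: B4, C1, F5, G8 (4 run).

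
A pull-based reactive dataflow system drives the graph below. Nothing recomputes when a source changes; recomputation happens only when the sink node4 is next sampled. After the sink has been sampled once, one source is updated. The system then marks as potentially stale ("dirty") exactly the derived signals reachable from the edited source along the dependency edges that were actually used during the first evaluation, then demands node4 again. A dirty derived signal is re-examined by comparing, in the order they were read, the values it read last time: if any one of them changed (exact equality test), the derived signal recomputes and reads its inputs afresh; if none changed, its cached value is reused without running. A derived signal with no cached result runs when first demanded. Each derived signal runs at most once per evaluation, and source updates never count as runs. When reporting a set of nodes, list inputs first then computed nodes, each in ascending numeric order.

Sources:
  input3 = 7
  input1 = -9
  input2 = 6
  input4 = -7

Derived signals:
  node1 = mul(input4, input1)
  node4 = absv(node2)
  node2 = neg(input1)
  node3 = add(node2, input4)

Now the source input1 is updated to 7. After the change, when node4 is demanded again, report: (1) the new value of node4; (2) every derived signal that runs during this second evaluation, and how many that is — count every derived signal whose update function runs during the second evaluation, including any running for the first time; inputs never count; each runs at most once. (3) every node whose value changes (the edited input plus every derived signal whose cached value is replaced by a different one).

First evaluation (everything demanded from the output):
  node2 = neg(-9) = 9
  node4 = absv(9) = 9

Propagation after the edit:
  node2: runs — input1 -9->7; result -7.
  node4: runs — node2 9->-7; result 7.

New value of node4: 7.
Derived signals that run: node2, node4 — 2 in total.
Values that change: input1, node2, node4.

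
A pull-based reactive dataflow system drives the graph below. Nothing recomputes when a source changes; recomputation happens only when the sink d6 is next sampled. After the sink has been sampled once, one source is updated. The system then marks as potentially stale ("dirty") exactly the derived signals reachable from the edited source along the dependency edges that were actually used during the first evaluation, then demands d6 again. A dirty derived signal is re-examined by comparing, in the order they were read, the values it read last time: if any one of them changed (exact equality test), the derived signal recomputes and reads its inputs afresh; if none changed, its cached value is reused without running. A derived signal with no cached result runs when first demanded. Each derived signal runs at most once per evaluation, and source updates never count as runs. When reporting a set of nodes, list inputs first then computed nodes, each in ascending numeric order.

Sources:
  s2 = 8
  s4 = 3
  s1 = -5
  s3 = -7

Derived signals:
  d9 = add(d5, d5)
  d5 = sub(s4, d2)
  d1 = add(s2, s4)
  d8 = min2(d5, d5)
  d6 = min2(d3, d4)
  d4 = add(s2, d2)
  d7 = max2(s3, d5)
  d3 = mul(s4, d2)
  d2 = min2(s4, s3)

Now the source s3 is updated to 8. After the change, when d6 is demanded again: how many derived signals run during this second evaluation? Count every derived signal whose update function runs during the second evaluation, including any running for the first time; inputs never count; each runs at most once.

Derived signals that run: d2, d3, d4, d6 — 4 in total.

First evaluation (everything demanded from the output):
  d2 = min2(3, -7) = -7
  d3 = mul(3, -7) = -21
  d4 = add(8, -7) = 1
  d6 = min2(-21, 1) = -21

Propagation after the edit:
  d2: runs — s3 -7->8; result 3.
  d3: runs — d2 -7->3; result 9.
  d4: runs — d2 -7->3; result 11.
  d6: runs — d3 -21->9; d4 1->11; result 9.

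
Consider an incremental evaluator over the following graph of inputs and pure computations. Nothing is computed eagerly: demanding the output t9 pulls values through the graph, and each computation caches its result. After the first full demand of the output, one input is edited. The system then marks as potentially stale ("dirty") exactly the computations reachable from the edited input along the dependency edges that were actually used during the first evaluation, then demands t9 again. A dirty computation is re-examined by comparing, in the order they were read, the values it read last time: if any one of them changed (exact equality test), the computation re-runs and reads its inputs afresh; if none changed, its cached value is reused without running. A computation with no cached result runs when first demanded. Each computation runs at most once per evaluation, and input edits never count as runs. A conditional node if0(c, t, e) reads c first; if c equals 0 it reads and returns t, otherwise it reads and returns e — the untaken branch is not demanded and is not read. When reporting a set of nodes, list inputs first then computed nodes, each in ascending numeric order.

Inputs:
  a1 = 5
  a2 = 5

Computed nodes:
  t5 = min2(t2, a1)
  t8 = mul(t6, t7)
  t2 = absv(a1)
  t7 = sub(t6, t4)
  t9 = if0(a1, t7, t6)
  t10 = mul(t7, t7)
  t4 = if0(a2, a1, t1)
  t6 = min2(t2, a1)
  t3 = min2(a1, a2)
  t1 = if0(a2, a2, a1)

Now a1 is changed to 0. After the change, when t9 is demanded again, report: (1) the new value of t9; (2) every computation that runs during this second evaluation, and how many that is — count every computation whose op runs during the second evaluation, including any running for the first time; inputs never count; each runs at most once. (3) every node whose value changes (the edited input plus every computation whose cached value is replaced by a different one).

Initial pass — values computed on the first demand:
  t2 = absv(5) = 5
  t6 = min2(5, 5) = 5
  t9 = if0(a1=5 -> else branch t6) = 5

Second demand — change propagation:
  t1: newly demanded (no cache) — executes and yields 0.
  t2: re-runs because a1 5->0; new result 0.
  t4: newly demanded (no cache) — executes and yields 0.
  t6: re-runs because t2 5->0; a1 5->0; new result 0.
  t7: newly demanded (no cache) — executes and yields 0.
  t9: re-runs because a1 5->0; t6 5->0; new result 0.

The important point: the flipped condition pulls in fresh nodes; t1, t4, t7 run for the first time.

t9 now evaluates to 0.
Run set: t1, t2, t4, t6, t7, t9 (6 run).
Changed values: a1, t2, t6, t9.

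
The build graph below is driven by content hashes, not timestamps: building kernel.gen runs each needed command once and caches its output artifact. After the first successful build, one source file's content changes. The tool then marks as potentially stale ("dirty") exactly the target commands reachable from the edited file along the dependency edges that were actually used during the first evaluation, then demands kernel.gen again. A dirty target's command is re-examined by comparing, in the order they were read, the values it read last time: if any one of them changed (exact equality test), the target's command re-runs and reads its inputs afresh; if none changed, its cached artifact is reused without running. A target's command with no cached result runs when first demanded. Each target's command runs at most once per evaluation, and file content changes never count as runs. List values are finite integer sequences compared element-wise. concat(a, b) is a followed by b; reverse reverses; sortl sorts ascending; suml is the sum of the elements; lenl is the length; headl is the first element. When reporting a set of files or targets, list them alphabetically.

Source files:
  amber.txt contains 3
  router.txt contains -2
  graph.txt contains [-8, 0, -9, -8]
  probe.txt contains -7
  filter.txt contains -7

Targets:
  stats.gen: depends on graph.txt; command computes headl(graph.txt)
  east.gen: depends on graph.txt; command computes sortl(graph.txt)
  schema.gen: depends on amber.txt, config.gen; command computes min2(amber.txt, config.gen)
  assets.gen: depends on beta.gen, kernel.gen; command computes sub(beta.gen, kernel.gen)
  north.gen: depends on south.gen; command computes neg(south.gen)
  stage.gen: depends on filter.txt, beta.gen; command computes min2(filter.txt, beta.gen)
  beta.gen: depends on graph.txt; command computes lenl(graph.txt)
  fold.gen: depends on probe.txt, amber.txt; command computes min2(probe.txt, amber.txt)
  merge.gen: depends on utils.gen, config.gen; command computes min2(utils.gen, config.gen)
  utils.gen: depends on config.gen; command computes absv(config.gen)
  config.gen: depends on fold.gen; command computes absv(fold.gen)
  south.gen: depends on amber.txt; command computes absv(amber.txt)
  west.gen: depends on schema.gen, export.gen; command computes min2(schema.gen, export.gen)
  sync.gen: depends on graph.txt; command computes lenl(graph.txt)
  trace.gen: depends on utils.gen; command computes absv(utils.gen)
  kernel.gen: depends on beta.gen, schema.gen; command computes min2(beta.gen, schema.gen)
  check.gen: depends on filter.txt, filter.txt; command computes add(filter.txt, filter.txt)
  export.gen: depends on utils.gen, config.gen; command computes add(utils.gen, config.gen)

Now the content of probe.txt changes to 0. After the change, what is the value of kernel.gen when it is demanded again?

Initial pass — values computed on the first demand:
  beta.gen = lenl([-8, 0, -9, -8]) = 4
  fold.gen = min2(-7, 3) = -7
  config.gen = absv(-7) = 7
  schema.gen = min2(3, 7) = 3
  kernel.gen = min2(4, 3) = 3

Second demand — change propagation:
  fold.gen: re-runs because probe.txt -7->0; new result 0.
  config.gen: re-runs because fold.gen -7->0; new result 0.
  schema.gen: re-runs because config.gen 7->0; new result 0.
  kernel.gen: re-runs because schema.gen 3->0; new result 0.

kernel.gen now evaluates to 0.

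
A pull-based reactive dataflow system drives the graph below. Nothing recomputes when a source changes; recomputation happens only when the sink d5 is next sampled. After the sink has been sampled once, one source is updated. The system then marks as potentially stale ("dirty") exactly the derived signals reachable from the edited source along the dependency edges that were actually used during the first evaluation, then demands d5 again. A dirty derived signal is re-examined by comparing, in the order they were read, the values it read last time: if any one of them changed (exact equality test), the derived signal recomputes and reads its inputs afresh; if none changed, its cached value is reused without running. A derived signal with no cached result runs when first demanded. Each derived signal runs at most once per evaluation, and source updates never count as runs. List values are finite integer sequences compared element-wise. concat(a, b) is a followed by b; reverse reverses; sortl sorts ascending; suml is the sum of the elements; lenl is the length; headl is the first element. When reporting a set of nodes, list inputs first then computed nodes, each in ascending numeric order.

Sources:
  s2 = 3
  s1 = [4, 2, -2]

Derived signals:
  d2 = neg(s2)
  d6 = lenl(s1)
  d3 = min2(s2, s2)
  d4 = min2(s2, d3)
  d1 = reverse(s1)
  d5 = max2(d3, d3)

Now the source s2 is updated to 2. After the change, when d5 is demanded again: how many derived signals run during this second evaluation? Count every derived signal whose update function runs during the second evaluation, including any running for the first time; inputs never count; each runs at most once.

Derived signals that run: d3, d5 — 2 in total.

First evaluation (everything demanded from the output):
  d3 = min2(3, 3) = 3
  d5 = max2(3, 3) = 3

Propagation after the edit:
  d3: runs — s2 3->2; s2 3->2; result 2.
  d5: runs — d3 3->2; d3 3->2; result 2.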